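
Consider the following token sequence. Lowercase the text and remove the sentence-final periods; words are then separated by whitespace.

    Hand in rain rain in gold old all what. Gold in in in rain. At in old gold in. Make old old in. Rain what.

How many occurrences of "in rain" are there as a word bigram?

Scanning the 24 overlapping bigram windows for "in rain":
  position 2–3: in rain
  position 13–14: in rain
  position 23–24: in rain

3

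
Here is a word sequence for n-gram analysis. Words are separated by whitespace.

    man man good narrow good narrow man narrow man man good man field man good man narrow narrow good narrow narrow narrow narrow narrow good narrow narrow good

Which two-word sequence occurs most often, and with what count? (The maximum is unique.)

Bigram frequencies (highest first):
  narrow narrow: 6
  good narrow: 4
  narrow good: 4
  man good: 3
  man man: 2
  narrow man: 2
  … (4 more, each ≤ 2)

"narrow narrow", 6 times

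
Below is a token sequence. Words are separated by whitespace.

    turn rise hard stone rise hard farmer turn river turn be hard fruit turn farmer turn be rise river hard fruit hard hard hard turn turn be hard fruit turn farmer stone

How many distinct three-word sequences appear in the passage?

32 tokens → 30 trigram windows in total.
Repeated trigrams (each contributes count−1 duplicates):
  be hard fruit: 2
  fruit turn farmer: 2
  hard fruit turn: 2
  turn be hard: 2
4 duplicate windows → 30 − 4 = 26 distinct.

26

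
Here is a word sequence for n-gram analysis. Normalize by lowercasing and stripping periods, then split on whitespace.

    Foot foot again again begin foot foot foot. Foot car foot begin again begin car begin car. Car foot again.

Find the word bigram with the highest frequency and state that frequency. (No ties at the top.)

"foot foot", 4 times

Bigram frequencies (highest first):
  foot foot: 4
  foot again: 2
  again begin: 2
  car foot: 2
  begin car: 2
  again again: 1
  … (6 more, each ≤ 1)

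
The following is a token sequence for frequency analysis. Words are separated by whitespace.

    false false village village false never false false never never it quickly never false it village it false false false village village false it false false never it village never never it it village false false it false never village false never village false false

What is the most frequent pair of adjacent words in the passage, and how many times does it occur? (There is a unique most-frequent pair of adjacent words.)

Bigram frequencies (highest first):
  false false: 7
  village false: 5
  false never: 5
  never it: 3
  false it: 3
  it village: 3
  … (11 more, each ≤ 3)

"false false", 7 times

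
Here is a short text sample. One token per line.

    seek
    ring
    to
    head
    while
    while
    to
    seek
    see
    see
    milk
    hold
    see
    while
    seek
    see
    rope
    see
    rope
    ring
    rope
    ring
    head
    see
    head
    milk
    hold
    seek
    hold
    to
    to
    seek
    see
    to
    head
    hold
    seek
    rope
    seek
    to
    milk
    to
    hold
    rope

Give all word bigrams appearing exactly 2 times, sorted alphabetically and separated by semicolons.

Bigram counts meeting the condition (exactly 2 times):
  hold seek: 2
  milk hold: 2
  rope ring: 2
  see rope: 2
  to head: 2
  to seek: 2

hold seek; milk hold; rope ring; see rope; to head; to seek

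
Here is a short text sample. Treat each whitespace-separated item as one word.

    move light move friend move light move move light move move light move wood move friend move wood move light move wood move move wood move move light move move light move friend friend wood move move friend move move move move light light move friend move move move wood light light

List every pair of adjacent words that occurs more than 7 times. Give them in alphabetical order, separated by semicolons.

Bigram counts meeting the condition (more than 7 times):
  light move: 8
  move light: 8
  move move: 11

light move; move light; move move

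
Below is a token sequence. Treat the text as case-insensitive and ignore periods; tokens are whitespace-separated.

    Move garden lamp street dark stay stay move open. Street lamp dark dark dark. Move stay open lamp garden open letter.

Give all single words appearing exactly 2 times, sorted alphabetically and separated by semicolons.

garden; street

Unigram counts meeting the condition (exactly 2 times):
  garden: 2
  street: 2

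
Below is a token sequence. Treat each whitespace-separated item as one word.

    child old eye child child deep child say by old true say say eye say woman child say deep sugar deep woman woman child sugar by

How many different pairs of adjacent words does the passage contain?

26 tokens → 25 bigram windows in total.
Repeated bigrams (each contributes count−1 duplicates):
  child say: 2
  woman child: 2
2 duplicate windows → 25 − 2 = 23 distinct.

23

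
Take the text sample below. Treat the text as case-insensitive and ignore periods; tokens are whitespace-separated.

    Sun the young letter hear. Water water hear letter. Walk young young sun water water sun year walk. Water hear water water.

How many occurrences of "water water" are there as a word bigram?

Scanning the 21 overlapping bigram windows for "water water":
  position 6–7: water water
  position 14–15: water water
  position 21–22: water water

3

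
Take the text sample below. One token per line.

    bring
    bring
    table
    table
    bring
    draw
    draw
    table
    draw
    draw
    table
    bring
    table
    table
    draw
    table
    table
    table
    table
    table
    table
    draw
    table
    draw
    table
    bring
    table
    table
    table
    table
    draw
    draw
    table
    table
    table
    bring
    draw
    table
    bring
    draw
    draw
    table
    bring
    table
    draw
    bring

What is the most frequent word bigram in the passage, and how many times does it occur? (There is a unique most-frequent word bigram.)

"table table", 12 times

Bigram frequencies (highest first):
  table table: 12
  draw table: 8
  table bring: 6
  table draw: 6
  bring table: 4
  draw draw: 4
  … (3 more, each ≤ 3)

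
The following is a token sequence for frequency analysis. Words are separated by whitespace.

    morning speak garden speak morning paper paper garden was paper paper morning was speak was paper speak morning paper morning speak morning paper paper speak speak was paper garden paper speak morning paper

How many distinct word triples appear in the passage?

25

33 tokens → 31 trigram windows in total.
Repeated trigrams (each contributes count−1 duplicates):
  speak morning paper: 4
  morning paper paper: 2
  paper speak morning: 2
  speak was paper: 2
6 duplicate windows → 31 − 6 = 25 distinct.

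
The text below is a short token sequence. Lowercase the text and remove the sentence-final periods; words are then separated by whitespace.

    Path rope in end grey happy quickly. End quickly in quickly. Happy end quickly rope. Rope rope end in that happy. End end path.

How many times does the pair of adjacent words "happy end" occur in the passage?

Scanning the 23 overlapping bigram windows for "happy end":
  position 12–13: happy end
  position 21–22: happy end

2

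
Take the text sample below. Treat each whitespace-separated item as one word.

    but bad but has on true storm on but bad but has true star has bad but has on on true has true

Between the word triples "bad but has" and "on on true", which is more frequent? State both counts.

"bad but has" (3 vs 1)

"bad but has": 3 occurrences
"on on true": 1 occurrence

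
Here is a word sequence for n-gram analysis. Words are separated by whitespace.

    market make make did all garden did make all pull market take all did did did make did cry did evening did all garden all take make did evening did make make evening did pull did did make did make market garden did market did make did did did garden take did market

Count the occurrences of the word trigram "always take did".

Scanning the 51 overlapping trigram windows for "always take did":
  (none found)

0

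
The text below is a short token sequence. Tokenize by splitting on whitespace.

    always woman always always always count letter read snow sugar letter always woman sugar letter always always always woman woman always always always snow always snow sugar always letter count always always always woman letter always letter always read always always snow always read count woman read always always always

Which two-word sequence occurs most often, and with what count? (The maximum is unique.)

Bigram frequencies (highest first):
  always always: 11
  always woman: 4
  letter always: 4
  always snow: 3
  woman always: 2
  snow sugar: 2
  … (18 more, each ≤ 2)

"always always", 11 times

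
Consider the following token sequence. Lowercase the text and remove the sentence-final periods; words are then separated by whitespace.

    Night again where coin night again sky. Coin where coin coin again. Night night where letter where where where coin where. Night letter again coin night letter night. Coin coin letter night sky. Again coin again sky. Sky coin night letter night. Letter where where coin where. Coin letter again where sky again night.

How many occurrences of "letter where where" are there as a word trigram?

2

Scanning the 52 overlapping trigram windows for "letter where where":
  position 16–18: letter where where
  position 43–45: letter where where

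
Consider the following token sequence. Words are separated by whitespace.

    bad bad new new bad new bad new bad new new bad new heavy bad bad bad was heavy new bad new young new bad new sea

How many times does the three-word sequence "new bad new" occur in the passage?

6

Scanning the 25 overlapping trigram windows for "new bad new":
  position 4–6: new bad new
  position 6–8: new bad new
  position 8–10: new bad new
  position 11–13: new bad new
  position 20–22: new bad new
  position 24–26: new bad new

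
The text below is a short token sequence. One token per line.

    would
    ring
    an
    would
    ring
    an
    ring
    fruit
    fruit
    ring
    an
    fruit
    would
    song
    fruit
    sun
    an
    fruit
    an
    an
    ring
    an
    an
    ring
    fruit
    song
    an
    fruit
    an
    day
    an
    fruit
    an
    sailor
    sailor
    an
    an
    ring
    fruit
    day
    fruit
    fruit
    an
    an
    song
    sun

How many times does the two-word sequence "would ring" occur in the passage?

Scanning the 45 overlapping bigram windows for "would ring":
  position 1–2: would ring
  position 4–5: would ring

2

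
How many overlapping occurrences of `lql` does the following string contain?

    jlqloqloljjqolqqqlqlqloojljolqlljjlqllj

Sliding a length-3 window over the 39 characters (37 positions):
  position 2–4: lql
  position 18–20: lql
  position 20–22: lql
  position 29–31: lql
  position 35–37: lql

5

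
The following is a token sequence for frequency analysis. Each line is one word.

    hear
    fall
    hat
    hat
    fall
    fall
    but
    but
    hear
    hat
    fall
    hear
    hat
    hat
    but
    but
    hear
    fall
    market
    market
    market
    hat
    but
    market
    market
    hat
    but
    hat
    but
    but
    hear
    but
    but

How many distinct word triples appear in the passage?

33 tokens → 31 trigram windows in total.
Repeated trigrams (each contributes count−1 duplicates):
  but but hear: 3
  hat but but: 2
  market hat but: 2
  market market hat: 2
5 duplicate windows → 31 − 5 = 26 distinct.

26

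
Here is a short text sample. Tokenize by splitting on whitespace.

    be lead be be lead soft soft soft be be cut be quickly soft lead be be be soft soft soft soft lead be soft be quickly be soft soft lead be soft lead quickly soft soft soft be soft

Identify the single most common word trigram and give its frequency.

"soft soft soft", 4 times

Trigram frequencies (highest first):
  soft soft soft: 4
  soft lead be: 3
  lead be be: 2
  soft soft be: 2
  be soft soft: 2
  soft soft lead: 2
  … (22 more, each ≤ 2)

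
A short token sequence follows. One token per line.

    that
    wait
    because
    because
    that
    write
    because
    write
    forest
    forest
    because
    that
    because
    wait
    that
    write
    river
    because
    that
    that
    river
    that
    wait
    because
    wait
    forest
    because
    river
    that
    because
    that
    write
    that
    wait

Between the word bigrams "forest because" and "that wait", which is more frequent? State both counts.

"that wait" (3 vs 2)

"forest because": 2 occurrences
"that wait": 3 occurrences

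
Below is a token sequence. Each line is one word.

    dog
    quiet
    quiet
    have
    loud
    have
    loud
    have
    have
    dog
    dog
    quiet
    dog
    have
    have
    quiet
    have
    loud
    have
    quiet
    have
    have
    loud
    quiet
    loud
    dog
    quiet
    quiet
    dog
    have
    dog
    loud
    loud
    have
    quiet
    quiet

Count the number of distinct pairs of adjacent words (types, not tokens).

36 tokens → 35 bigram windows in total.
Repeated bigrams (each contributes count−1 duplicates):
  have loud: 4
  loud have: 4
  dog quiet: 3
  have have: 3
  have quiet: 3
  quiet have: 3
  quiet quiet: 3
  dog have: 2
  … (2 more repeated)
19 duplicate windows → 35 − 19 = 16 distinct.

16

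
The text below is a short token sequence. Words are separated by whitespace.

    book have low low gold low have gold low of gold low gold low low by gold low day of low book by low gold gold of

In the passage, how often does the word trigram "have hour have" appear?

0

Scanning the 25 overlapping trigram windows for "have hour have":
  (none found)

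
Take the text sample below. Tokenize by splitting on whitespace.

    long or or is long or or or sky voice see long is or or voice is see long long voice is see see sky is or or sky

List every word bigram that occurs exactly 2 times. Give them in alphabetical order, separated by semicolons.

Bigram counts meeting the condition (exactly 2 times):
  is or: 2
  is see: 2
  long or: 2
  or sky: 2
  see long: 2
  voice is: 2

is or; is see; long or; or sky; see long; voice is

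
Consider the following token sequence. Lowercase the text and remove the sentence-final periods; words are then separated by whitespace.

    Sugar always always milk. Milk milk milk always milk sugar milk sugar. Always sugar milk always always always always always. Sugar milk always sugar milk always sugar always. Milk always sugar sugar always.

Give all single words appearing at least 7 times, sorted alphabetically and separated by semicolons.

always; milk; sugar

Unigram counts meeting the condition (at least 7 times):
  always: 14
  milk: 10
  sugar: 9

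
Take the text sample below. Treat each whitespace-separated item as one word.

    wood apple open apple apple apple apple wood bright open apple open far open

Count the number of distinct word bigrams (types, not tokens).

14 tokens → 13 bigram windows in total.
Repeated bigrams (each contributes count−1 duplicates):
  apple apple: 3
  apple open: 2
  open apple: 2
4 duplicate windows → 13 − 4 = 9 distinct.

9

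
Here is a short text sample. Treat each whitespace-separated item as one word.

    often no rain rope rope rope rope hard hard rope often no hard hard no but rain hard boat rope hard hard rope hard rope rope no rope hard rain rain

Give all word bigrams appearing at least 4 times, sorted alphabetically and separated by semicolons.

rope hard; rope rope

Bigram counts meeting the condition (at least 4 times):
  rope hard: 4
  rope rope: 4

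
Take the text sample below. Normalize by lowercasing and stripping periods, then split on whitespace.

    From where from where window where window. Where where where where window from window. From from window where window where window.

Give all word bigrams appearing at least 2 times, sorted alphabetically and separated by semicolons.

Bigram counts meeting the condition (at least 2 times):
  from where: 2
  from window: 2
  where where: 3
  where window: 5
  window from: 2
  window where: 4

from where; from window; where where; where window; window from; window where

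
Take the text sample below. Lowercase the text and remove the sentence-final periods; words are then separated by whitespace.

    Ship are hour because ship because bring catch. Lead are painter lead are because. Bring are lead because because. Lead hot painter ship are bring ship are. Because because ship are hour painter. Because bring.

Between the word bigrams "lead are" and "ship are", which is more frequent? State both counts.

"ship are" (4 vs 2)

"lead are": 2 occurrences
"ship are": 4 occurrences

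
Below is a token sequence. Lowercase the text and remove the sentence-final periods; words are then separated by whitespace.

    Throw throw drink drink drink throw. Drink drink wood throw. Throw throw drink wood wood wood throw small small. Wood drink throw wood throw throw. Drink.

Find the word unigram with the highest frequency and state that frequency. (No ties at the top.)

Unigram frequencies (highest first):
  throw: 10
  drink: 8
  wood: 6
  small: 2

"throw", 10 times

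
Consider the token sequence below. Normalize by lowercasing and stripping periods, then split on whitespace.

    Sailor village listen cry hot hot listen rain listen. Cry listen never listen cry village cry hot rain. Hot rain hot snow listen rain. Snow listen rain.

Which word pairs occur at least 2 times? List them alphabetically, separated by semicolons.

cry hot; hot rain; listen cry; listen rain; rain hot; snow listen

Bigram counts meeting the condition (at least 2 times):
  cry hot: 2
  hot rain: 2
  listen cry: 3
  listen rain: 3
  rain hot: 2
  snow listen: 2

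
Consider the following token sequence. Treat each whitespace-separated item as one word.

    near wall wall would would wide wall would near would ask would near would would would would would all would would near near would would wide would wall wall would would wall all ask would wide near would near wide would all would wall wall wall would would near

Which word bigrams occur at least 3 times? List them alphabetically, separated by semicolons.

near would; wall wall; wall would; would near; would wall; would wide; would would

Bigram counts meeting the condition (at least 3 times):
  near would: 4
  wall wall: 4
  wall would: 4
  would near: 5
  would wall: 3
  would wide: 3
  would would: 9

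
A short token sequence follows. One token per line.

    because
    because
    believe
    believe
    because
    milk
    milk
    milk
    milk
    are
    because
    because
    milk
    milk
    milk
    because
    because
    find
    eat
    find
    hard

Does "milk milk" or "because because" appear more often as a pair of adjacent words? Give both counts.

"milk milk" (5 vs 3)

"milk milk": 5 occurrences
"because because": 3 occurrences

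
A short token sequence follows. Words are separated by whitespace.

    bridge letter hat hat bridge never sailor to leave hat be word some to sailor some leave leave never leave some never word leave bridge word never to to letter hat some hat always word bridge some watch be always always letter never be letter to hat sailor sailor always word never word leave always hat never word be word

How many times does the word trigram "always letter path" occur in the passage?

Scanning the 58 overlapping trigram windows for "always letter path":
  (none found)

0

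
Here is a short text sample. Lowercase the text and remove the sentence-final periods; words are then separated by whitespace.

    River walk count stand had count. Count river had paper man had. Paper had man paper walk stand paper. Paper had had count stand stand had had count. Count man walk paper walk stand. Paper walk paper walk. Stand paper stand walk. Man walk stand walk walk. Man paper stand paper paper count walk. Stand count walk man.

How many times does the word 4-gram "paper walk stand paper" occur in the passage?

3

Scanning the 55 overlapping 4-gram windows for "paper walk stand paper":
  position 16–19: paper walk stand paper
  position 32–35: paper walk stand paper
  position 37–40: paper walk stand paper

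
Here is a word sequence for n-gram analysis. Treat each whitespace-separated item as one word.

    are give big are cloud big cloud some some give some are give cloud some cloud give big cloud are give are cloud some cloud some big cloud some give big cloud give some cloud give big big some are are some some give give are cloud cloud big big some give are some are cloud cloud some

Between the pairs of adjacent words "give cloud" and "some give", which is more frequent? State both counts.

"give cloud": 1 occurrence
"some give": 4 occurrences

"some give" (4 vs 1)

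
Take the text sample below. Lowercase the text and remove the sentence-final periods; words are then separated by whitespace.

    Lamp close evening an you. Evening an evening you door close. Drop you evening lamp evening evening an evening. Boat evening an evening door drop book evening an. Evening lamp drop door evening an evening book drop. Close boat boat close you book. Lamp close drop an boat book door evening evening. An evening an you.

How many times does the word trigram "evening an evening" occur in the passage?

6

Scanning the 54 overlapping trigram windows for "evening an evening":
  position 6–8: evening an evening
  position 17–19: evening an evening
  position 21–23: evening an evening
  position 27–29: evening an evening
  position 33–35: evening an evening
  position 52–54: evening an evening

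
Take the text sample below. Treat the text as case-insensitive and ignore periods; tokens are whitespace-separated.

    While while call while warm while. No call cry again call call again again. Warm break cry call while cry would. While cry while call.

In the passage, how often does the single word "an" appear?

0

Scanning the 25 tokens for "an":
  (none found)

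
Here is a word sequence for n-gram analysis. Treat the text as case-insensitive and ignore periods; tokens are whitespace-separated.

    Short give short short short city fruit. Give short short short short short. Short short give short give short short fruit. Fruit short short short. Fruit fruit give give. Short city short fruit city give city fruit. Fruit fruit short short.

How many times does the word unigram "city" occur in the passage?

Scanning the 41 tokens for "city":
  position 6: city
  position 31: city
  position 34: city
  position 36: city

4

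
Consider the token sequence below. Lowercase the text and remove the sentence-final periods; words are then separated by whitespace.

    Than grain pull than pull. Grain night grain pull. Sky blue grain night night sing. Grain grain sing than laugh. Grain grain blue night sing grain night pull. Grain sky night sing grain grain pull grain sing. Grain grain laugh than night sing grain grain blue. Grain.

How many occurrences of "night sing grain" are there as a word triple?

Scanning the 45 overlapping trigram windows for "night sing grain":
  position 14–16: night sing grain
  position 24–26: night sing grain
  position 31–33: night sing grain
  position 42–44: night sing grain

4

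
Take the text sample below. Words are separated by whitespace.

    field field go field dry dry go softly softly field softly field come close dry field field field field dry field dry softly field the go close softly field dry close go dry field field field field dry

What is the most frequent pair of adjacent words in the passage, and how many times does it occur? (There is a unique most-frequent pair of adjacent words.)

Bigram frequencies (highest first):
  field field: 7
  field dry: 5
  softly field: 4
  dry field: 3
  field go: 1
  go field: 1
  … (16 more, each ≤ 1)

"field field", 7 times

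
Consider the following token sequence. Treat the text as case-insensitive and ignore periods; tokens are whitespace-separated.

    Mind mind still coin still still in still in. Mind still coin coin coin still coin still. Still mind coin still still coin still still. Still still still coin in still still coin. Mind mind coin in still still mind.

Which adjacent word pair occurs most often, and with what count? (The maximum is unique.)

Bigram frequencies (highest first):
  still still: 9
  still coin: 6
  coin still: 5
  in still: 3
  mind mind: 2
  mind still: 2
  … (7 more, each ≤ 2)

"still still", 9 times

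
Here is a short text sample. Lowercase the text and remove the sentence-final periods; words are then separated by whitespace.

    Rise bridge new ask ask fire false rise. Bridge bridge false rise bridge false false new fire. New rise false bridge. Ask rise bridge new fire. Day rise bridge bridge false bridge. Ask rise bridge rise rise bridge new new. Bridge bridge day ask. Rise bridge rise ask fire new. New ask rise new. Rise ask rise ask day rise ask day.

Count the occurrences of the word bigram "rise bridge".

8

Scanning the 61 overlapping bigram windows for "rise bridge":
  position 1–2: rise bridge
  position 8–9: rise bridge
  position 12–13: rise bridge
  position 23–24: rise bridge
  position 28–29: rise bridge
  position 34–35: rise bridge
  position 37–38: rise bridge
  position 45–46: rise bridge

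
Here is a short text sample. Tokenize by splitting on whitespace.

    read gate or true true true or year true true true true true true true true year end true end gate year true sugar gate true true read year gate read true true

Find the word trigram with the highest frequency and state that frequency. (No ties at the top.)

Trigram frequencies (highest first):
  true true true: 7
  read gate or: 1
  gate or true: 1
  or true true: 1
  true true or: 1
  true or year: 1
  … (19 more, each ≤ 1)

"true true true", 7 times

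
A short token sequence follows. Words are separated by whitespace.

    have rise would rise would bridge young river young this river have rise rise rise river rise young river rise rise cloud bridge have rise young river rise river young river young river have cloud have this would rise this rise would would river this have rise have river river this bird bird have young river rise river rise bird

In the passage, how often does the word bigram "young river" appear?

Scanning the 59 overlapping bigram windows for "young river":
  position 7–8: young river
  position 18–19: young river
  position 26–27: young river
  position 30–31: young river
  position 32–33: young river
  position 55–56: young river

6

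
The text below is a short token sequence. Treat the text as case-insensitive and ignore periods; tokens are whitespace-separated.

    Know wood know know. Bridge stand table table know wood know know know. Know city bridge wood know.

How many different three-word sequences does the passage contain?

18 tokens → 16 trigram windows in total.
Repeated trigrams (each contributes count−1 duplicates):
  know know know: 2
  know wood know: 2
  wood know know: 2
3 duplicate windows → 16 − 3 = 13 distinct.

13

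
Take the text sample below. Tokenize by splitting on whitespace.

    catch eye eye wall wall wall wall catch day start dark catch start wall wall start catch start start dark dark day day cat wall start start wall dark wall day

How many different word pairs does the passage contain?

22

31 tokens → 30 bigram windows in total.
Repeated bigrams (each contributes count−1 duplicates):
  wall wall: 4
  catch start: 2
  start dark: 2
  start start: 2
  start wall: 2
  wall start: 2
8 duplicate windows → 30 − 8 = 22 distinct.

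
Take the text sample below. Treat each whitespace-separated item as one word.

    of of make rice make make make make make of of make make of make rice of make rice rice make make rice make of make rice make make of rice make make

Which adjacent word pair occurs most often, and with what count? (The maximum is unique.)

Bigram frequencies (highest first):
  make make: 8
  of make: 5
  make rice: 5
  rice make: 5
  make of: 4
  of of: 2
  … (3 more, each ≤ 1)

"make make", 8 times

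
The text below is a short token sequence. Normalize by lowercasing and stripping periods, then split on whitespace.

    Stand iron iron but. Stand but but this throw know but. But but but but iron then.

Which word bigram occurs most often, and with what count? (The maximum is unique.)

Bigram frequencies (highest first):
  but but: 5
  stand iron: 1
  iron iron: 1
  iron but: 1
  but stand: 1
  stand but: 1
  … (6 more, each ≤ 1)

"but but", 5 times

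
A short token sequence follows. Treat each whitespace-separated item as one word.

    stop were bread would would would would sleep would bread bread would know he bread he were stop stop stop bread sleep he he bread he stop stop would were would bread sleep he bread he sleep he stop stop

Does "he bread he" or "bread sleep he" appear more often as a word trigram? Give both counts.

"he bread he" (3 vs 2)

"he bread he": 3 occurrences
"bread sleep he": 2 occurrences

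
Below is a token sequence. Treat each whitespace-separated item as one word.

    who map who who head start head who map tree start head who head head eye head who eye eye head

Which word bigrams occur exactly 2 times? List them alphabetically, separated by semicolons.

eye head; start head; who head; who map

Bigram counts meeting the condition (exactly 2 times):
  eye head: 2
  start head: 2
  who head: 2
  who map: 2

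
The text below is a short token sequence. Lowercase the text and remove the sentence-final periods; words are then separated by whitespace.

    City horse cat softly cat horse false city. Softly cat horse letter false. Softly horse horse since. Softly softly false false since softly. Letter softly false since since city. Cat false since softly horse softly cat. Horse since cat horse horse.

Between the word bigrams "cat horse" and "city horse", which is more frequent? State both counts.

"cat horse" (4 vs 1)

"cat horse": 4 occurrences
"city horse": 1 occurrence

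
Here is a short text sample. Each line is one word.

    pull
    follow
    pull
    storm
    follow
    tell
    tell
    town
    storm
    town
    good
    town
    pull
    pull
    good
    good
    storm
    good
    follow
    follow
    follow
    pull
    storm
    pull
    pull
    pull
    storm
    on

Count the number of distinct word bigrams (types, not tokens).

21

28 tokens → 27 bigram windows in total.
Repeated bigrams (each contributes count−1 duplicates):
  pull pull: 3
  pull storm: 3
  follow follow: 2
  follow pull: 2
6 duplicate windows → 27 − 6 = 21 distinct.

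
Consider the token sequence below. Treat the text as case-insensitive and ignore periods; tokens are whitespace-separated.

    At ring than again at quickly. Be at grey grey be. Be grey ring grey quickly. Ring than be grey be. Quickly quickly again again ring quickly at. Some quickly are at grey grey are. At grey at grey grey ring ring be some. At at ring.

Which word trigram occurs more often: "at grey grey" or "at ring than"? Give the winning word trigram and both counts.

"at grey grey" (3 vs 1)

"at grey grey": 3 occurrences
"at ring than": 1 occurrence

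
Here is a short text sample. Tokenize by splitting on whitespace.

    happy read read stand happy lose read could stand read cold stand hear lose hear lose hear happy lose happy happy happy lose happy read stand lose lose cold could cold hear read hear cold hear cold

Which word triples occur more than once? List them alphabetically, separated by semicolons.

Trigram counts meeting the condition (more than once):
  happy lose happy: 2
  hear lose hear: 2

happy lose happy; hear lose hear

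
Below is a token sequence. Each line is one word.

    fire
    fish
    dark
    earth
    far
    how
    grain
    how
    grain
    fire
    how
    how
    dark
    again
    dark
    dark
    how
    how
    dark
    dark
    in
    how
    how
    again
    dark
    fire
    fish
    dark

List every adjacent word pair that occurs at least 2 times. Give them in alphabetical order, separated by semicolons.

again dark; dark dark; fire fish; fish dark; how dark; how grain; how how

Bigram counts meeting the condition (at least 2 times):
  again dark: 2
  dark dark: 2
  fire fish: 2
  fish dark: 2
  how dark: 2
  how grain: 2
  how how: 3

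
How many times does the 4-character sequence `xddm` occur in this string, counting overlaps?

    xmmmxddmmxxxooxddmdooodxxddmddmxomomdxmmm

3

Sliding a length-4 window over the 41 characters (38 positions):
  position 5–8: xddm
  position 15–18: xddm
  position 25–28: xddm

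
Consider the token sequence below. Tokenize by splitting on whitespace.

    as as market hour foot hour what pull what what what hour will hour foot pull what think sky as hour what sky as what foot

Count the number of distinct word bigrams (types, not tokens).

20

26 tokens → 25 bigram windows in total.
Repeated bigrams (each contributes count−1 duplicates):
  hour foot: 2
  hour what: 2
  pull what: 2
  sky as: 2
  what what: 2
5 duplicate windows → 25 − 5 = 20 distinct.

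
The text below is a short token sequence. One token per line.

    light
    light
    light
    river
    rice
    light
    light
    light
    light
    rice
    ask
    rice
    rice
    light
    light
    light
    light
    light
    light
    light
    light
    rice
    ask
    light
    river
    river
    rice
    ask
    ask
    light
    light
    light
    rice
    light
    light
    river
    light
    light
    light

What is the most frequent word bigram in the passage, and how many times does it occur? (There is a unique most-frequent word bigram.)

Bigram frequencies (highest first):
  light light: 17
  light river: 3
  rice light: 3
  light rice: 3
  rice ask: 3
  river rice: 2
  … (6 more, each ≤ 2)

"light light", 17 times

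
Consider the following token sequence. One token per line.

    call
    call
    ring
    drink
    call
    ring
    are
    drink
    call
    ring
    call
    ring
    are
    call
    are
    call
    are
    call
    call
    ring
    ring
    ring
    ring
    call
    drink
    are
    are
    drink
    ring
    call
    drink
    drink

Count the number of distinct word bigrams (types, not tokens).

15

32 tokens → 31 bigram windows in total.
Repeated bigrams (each contributes count−1 duplicates):
  call ring: 5
  are call: 3
  ring call: 3
  ring ring: 3
  are drink: 2
  call are: 2
  call call: 2
  call drink: 2
  … (2 more repeated)
16 duplicate windows → 31 − 16 = 15 distinct.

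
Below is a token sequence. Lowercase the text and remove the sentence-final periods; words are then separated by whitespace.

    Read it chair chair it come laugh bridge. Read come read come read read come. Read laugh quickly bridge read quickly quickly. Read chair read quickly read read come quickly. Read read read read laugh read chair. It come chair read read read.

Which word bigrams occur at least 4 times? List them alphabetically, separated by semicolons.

Bigram counts meeting the condition (at least 4 times):
  read come: 4
  read read: 7

read come; read read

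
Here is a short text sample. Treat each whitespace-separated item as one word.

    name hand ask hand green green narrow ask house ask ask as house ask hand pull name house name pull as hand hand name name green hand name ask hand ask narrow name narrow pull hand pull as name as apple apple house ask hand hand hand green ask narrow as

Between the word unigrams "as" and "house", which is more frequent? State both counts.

"as" (5 vs 4)

"as": 5 occurrences
"house": 4 occurrences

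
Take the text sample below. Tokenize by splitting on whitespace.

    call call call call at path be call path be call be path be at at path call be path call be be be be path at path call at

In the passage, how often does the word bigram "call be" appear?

Scanning the 29 overlapping bigram windows for "call be":
  position 11–12: call be
  position 18–19: call be
  position 21–22: call be

3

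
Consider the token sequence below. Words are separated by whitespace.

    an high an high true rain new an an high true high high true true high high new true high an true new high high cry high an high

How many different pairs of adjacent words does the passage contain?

17

29 tokens → 28 bigram windows in total.
Repeated bigrams (each contributes count−1 duplicates):
  an high: 4
  high an: 3
  high high: 3
  high true: 3
  true high: 3
11 duplicate windows → 28 − 11 = 17 distinct.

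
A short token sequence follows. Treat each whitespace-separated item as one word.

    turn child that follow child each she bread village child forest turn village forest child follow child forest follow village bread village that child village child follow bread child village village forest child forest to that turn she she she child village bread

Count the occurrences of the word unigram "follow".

Scanning the 43 tokens for "follow":
  position 4: follow
  position 16: follow
  position 19: follow
  position 27: follow

4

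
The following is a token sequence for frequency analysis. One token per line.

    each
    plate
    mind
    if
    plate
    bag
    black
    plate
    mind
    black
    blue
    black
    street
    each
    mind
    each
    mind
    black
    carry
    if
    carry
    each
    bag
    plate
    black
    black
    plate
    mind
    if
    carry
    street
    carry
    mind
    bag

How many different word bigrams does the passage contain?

26

34 tokens → 33 bigram windows in total.
Repeated bigrams (each contributes count−1 duplicates):
  plate mind: 3
  black plate: 2
  each mind: 2
  if carry: 2
  mind black: 2
  mind if: 2
7 duplicate windows → 33 − 7 = 26 distinct.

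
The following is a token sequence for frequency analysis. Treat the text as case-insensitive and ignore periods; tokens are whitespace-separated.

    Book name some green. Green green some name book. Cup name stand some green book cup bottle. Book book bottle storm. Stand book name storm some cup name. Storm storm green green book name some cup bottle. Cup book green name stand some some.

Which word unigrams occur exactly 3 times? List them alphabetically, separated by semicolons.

bottle; stand

Unigram counts meeting the condition (exactly 3 times):
  bottle: 3
  stand: 3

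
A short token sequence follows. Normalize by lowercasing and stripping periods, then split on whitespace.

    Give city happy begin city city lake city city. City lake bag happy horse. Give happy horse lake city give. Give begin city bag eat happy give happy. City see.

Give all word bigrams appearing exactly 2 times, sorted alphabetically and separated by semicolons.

begin city; city lake; give happy; happy horse; lake city

Bigram counts meeting the condition (exactly 2 times):
  begin city: 2
  city lake: 2
  give happy: 2
  happy horse: 2
  lake city: 2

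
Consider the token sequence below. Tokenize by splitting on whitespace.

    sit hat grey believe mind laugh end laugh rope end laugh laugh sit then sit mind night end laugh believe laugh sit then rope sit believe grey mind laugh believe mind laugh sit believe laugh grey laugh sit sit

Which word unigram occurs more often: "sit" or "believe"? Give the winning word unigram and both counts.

"sit": 8 occurrences
"believe": 5 occurrences

"sit" (8 vs 5)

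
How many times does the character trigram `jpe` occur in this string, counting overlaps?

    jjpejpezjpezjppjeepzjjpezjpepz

Sliding a length-3 window over the 30 characters (28 positions):
  position 2–4: jpe
  position 5–7: jpe
  position 9–11: jpe
  position 22–24: jpe
  position 26–28: jpe

5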